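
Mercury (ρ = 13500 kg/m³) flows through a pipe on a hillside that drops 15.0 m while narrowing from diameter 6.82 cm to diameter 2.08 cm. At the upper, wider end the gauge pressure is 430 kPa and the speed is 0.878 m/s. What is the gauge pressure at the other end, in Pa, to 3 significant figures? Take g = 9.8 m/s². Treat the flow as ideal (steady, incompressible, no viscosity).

P₂ = 1820000 Pa

Mass conservation (A₁v₁ = A₂v₂) gives v₂ = 0.878 × 36.5/3.40 = 9.44 m/s.
Energy conservation along the streamline gives P₂ = P₁ − ½ρ(v₂² − v₁²) − ρg(h₂ − h₁).
P₂ = 430000 + ½·13500·(0.878² − 9.44²) − 13500·9.8·(−15.0) = 430000 + (-596000) − (-1980000) = 1820000 Pa.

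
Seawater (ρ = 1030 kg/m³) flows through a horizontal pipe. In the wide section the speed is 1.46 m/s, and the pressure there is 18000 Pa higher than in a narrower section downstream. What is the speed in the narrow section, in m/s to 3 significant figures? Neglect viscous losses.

With h₁ = h₂, rearranging Bernoulli gives v₂ = √(v₁² + 2ΔP/ρ).
v₂ = √(1.46² + 2·18000/1030) = √(2.13 + 35.0) = 6.09 m/s.

6.09 m/s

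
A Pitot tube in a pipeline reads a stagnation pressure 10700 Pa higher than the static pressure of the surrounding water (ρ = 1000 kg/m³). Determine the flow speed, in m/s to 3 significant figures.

v ≈ 4.63 m/s

At the stagnation point the flow is brought to rest, so Bernoulli gives P_stag − P_static = ½ρv².
v = √(2ΔP/ρ) = √(2·10700/1000) = 4.63 m/s.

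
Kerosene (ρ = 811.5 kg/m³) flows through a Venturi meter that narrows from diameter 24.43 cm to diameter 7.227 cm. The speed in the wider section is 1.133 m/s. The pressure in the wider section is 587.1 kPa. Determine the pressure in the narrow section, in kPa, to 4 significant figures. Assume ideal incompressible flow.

The volume flow rate is constant, so v₂ = (A₁/A₂)v₁ = (468.7/41.02)·1.133 = 12.95 m/s.
With no height change, Bernoulli's equation is P₁ + ½ρv₁² = P₂ + ½ρv₂².
P₂ = P₁ − ½ρ(v₂² − v₁²) = 587100 − ½·811.5·(12.95² − 1.133²) = 587100 − 67490 = 519600 Pa.

519.6 kPa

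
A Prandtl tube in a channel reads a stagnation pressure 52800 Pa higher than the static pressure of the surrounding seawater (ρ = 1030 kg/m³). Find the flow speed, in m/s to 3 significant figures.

10.1 m/s

The dynamic pressure equals the rise in static pressure at the stagnation point: ΔP = ½ρv².
v = √(2ΔP/ρ) = √(2·52800/1030) = 10.1 m/s.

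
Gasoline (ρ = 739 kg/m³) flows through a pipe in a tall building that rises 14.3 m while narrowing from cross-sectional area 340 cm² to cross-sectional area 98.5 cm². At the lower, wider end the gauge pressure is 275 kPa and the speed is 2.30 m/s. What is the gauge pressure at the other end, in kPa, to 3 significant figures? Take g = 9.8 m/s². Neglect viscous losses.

P₂ ≈ 150 kPa

Mass conservation (A₁v₁ = A₂v₂) gives v₂ = 2.30 × 340/98.5 = 7.94 m/s.
Applying Bernoulli between the two ends and solving for P₂: P₂ = P₁ + ½ρ(v₁² − v₂²) − ρgΔh.
P₂ = 275000 + ½·739·(2.30² − 7.94²) − 739·9.8·(+14.3) = 275000 + (-21300) − (104000) = 150000 Pa.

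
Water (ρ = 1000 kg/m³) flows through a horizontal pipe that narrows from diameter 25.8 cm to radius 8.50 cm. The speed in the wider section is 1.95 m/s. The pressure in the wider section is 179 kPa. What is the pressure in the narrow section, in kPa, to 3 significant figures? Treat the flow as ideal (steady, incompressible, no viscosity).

P₂ ≈ 171 kPa

Continuity gives A₁v₁ = A₂v₂, so v₂ = (523 cm²)/(227 cm²) × 1.95 m/s = 4.49 m/s.
The pipe is horizontal, so Bernoulli reduces to P₁ + ½ρv₁² = P₂ + ½ρv₂².
P₂ = P₁ − ½ρ(v₂² − v₁²) = 179000 − ½·1000·(4.49² − 1.95²) = 179000 − 8180 = 171000 Pa.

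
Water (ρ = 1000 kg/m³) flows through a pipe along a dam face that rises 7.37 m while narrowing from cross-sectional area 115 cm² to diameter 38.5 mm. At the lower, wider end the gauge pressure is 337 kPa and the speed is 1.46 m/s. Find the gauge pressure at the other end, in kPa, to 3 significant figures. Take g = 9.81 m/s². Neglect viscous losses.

Mass conservation (A₁v₁ = A₂v₂) gives v₂ = 1.46 × 115/11.6 = 14.4 m/s.
Energy conservation along the streamline gives P₂ = P₁ − ½ρ(v₂² − v₁²) − ρg(h₂ − h₁).
P₂ = 337000 + ½·1000·(1.46² − 14.4²) − 1000·9.81·(+7.37) = 337000 + (-103000) − (72300) = 162000 Pa.

162 kPa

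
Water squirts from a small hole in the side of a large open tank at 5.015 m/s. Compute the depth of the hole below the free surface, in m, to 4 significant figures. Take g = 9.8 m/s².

Torricelli: v = √(2gh), so h = v²/(2g).
h = 5.015²/(2·9.8) = 25.15/19.60 = 1.283 m.

h ≈ 1.283 m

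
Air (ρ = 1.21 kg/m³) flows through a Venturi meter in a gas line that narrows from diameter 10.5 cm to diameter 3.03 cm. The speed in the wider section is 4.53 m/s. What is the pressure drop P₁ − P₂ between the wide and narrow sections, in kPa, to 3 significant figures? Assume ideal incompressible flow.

The volume flow rate is constant, so v₂ = (A₁/A₂)v₁ = (86.6/7.21)·4.53 = 54.4 m/s.
With no height change, Bernoulli's equation is P₁ + ½ρv₁² = P₂ + ½ρv₂².
P₁ − P₂ = ½·1.21·(54.4² − 4.53²) = ½·1.21·2940 = 1780 Pa.

1.78 kPa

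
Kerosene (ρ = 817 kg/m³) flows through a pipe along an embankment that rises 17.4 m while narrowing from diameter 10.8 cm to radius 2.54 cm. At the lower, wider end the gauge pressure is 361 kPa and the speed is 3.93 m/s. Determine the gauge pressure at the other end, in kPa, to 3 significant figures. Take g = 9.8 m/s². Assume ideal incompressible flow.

P₂ ≈ 99.1 kPa

By continuity, v₂ = v₁·A₁/A₂ = 3.93·(91.6/20.3) = 17.8 m/s.
Energy conservation along the streamline gives P₂ = P₁ − ½ρ(v₂² − v₁²) − ρg(h₂ − h₁).
P₂ = 361000 + ½·817·(3.93² − 17.8²) − 817·9.8·(+17.4) = 361000 + (-123000) − (139000) = 99100 Pa.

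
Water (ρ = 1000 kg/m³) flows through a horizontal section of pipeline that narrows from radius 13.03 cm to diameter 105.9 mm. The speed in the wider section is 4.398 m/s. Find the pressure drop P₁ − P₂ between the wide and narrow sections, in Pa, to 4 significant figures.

Mass conservation (A₁v₁ = A₂v₂) gives v₂ = 4.398 × 533.4/88.08 = 26.63 m/s.
Along the horizontal streamline, P + ½ρv² is constant.
P₁ − P₂ = ½·1000·(26.63² − 4.398²) = ½·1000·689.9 = 345000 Pa.

ΔP ≈ 345000 Pa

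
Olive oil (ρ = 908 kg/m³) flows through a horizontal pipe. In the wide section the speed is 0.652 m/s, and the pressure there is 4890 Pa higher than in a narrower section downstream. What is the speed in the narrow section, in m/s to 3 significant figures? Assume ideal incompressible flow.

v₂ ≈ 3.35 m/s

Horizontal Bernoulli: P₁ + ½ρv₁² = P₂ + ½ρv₂², so v₂² = v₁² + 2(P₁ − P₂)/ρ.
v₂ = √(0.652² + 2·4890/908) = √(0.425 + 10.8) = 3.35 m/s.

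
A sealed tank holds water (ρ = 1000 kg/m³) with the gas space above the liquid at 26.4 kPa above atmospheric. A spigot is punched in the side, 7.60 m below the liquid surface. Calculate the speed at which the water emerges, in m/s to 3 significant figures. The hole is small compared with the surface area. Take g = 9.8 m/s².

v = 14.2 m/s

Take point 1 at the surface (v₁ ≈ 0) and point 2 at the hole (at atmospheric pressure). Bernoulli: P₁ + ρg h = P_atm + ½ρv₂².
With P₁ − P_atm = 26400 Pa, v₂ = √(2gh + 2ΔP/ρ) = √(2·9.8·7.60 + 2·26400/1000) = 14.2 m/s.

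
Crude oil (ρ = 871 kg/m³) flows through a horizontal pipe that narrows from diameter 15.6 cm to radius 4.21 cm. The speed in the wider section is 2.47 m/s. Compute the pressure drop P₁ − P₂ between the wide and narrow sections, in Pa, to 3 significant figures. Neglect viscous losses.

By continuity, v₂ = v₁·A₁/A₂ = 2.47·(191/55.7) = 8.48 m/s.
Along the horizontal streamline, P + ½ρv² is constant.
P₁ − P₂ = ½·871·(8.48² − 2.47²) = ½·871·65.8 = 28600 Pa.

ΔP ≈ 28600 Pa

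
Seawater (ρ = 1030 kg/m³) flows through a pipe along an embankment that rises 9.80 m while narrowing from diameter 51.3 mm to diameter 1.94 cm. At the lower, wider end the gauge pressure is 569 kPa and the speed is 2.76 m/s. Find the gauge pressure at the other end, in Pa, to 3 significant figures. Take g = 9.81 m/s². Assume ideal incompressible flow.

Continuity gives A₁v₁ = A₂v₂, so v₂ = (20.7 cm²)/(2.96 cm²) × 2.76 m/s = 19.3 m/s.
Applying Bernoulli between the two ends and solving for P₂: P₂ = P₁ + ½ρ(v₁² − v₂²) − ρgΔh.
P₂ = 569000 + ½·1030·(2.76² − 19.3²) − 1030·9.81·(+9.80) = 569000 + (-188000) − (99000) = 282000 Pa.

P₂ ≈ 282000 Pa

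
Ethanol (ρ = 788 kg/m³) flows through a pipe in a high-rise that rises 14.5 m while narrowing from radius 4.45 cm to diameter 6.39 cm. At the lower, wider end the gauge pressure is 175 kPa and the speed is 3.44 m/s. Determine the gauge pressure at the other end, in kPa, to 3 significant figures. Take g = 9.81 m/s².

Mass conservation (A₁v₁ = A₂v₂) gives v₂ = 3.44 × 62.2/32.1 = 6.67 m/s.
Bernoulli: P₁ + ½ρv₁² + ρg h₁ = P₂ + ½ρv₂² + ρg h₂, so P₂ = P₁ + ½ρ(v₁² − v₂²) − ρg(h₂ − h₁).
P₂ = 175000 + ½·788·(3.44² − 6.67²) − 788·9.81·(+14.5) = 175000 + (-12900) − (112000) = 50000 Pa.

P₂ ≈ 50.0 kPa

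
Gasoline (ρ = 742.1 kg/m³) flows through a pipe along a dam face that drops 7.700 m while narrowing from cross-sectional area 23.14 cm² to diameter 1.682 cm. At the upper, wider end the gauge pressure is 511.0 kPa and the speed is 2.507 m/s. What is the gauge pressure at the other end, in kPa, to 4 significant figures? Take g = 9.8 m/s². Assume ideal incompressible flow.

By continuity, v₂ = v₁·A₁/A₂ = 2.507·(23.14/2.222) = 26.11 m/s.
Energy conservation along the streamline gives P₂ = P₁ − ½ρ(v₂² − v₁²) − ρg(h₂ − h₁).
P₂ = 511000 + ½·742.1·(2.507² − 26.11²) − 742.1·9.8·(−7.700) = 511000 + (-250600) − (-56000) = 316400 Pa.

P₂ ≈ 316.4 kPa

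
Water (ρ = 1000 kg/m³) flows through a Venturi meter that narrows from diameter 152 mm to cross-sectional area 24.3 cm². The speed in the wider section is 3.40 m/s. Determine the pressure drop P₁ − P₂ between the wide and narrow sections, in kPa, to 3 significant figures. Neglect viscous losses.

Continuity gives A₁v₁ = A₂v₂, so v₂ = (181 cm²)/(24.3 cm²) × 3.40 m/s = 25.4 m/s.
Along the horizontal streamline, P + ½ρv² is constant.
P₁ − P₂ = ½·1000·(25.4² − 3.40²) = ½·1000·633 = 317000 Pa.

ΔP = 317 kPa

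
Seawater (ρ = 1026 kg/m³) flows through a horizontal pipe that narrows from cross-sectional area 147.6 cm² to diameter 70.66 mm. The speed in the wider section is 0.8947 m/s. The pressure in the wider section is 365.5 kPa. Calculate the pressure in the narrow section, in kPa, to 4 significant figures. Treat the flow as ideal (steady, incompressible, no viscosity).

The volume flow rate is constant, so v₂ = (A₁/A₂)v₁ = (147.6/39.21)·0.8947 = 3.368 m/s.
Bernoulli (h₁ = h₂): P₁ − P₂ = ½ρ(v₂² − v₁²).
P₂ = P₁ − ½ρ(v₂² − v₁²) = 365500 − ½·1026·(3.368² − 0.8947²) = 365500 − 5407 = 360100 Pa.

P₂ ≈ 360.1 kPa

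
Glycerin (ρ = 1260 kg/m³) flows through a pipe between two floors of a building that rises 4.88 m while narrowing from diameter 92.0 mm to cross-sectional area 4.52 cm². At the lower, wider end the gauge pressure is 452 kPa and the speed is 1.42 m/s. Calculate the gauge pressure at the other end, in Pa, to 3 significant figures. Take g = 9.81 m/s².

118000 Pa

The volume flow rate is constant, so v₂ = (A₁/A₂)v₁ = (66.5/4.52)·1.42 = 20.9 m/s.
Energy conservation along the streamline gives P₂ = P₁ − ½ρ(v₂² − v₁²) − ρg(h₂ − h₁).
P₂ = 452000 + ½·1260·(1.42² − 20.9²) − 1260·9.81·(+4.88) = 452000 + (-274000) − (60300) = 118000 Pa.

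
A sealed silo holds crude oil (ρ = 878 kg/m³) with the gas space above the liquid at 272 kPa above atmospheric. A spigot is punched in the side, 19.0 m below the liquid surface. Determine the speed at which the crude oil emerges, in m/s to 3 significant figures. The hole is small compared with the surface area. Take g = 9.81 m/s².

v ≈ 31.5 m/s

Take point 1 at the surface (v₁ ≈ 0) and point 2 at the hole (at atmospheric pressure). Bernoulli: P₁ + ρg h = P_atm + ½ρv₂².
With P₁ − P_atm = 272000 Pa, v₂ = √(2gh + 2ΔP/ρ) = √(2·9.81·19.0 + 2·272000/878) = 31.5 m/s.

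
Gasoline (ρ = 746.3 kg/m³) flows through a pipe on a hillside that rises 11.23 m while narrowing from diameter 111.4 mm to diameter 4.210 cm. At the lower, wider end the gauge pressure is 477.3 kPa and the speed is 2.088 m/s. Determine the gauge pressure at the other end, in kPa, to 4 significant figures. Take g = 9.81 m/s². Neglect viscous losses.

The volume flow rate is constant, so v₂ = (A₁/A₂)v₁ = (97.47/13.92)·2.088 = 14.62 m/s.
Bernoulli: P₁ + ½ρv₁² + ρg h₁ = P₂ + ½ρv₂² + ρg h₂, so P₂ = P₁ + ½ρ(v₁² − v₂²) − ρg(h₂ − h₁).
P₂ = 477300 + ½·746.3·(2.088² − 14.62²) − 746.3·9.81·(+11.23) = 477300 + (-78130) − (82220) = 317000 Pa.

P₂ = 317.0 kPa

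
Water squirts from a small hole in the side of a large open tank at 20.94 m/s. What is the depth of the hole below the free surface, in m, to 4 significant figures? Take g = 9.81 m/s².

h ≈ 22.35 m

Torricelli: v = √(2gh), so h = v²/(2g).
h = 20.94²/(2·9.81) = 438.5/19.62 = 22.35 m.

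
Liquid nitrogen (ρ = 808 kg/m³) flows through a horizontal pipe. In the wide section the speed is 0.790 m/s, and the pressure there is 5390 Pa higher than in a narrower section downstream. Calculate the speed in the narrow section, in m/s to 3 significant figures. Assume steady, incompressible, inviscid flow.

Along the level pipe P + ½ρv² is conserved, hence v₂² = v₁² + 2(P₁ − P₂)/ρ.
v₂ = √(0.790² + 2·5390/808) = √(0.624 + 13.3) = 3.74 m/s.

v₂ = 3.74 m/s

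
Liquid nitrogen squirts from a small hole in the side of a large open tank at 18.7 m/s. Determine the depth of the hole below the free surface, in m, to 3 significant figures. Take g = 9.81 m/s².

For a small hole in a large open tank, ½v² = gh, giving h = v²/(2g).
h = 18.7²/(2·9.81) = 350/19.62 = 17.8 m.

17.8 m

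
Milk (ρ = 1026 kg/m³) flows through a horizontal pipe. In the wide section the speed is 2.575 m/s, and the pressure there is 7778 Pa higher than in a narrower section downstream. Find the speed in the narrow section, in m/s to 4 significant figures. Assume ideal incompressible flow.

Along the level pipe P + ½ρv² is conserved, hence v₂² = v₁² + 2(P₁ − P₂)/ρ.
v₂ = √(2.575² + 2·7778/1026) = √(6.631 + 15.16) = 4.668 m/s.

v₂ = 4.668 m/s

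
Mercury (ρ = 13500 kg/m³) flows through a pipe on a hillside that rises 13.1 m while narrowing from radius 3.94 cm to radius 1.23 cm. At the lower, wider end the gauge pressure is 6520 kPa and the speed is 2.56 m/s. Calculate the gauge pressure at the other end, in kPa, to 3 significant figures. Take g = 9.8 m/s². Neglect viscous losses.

174 kPa

Mass conservation (A₁v₁ = A₂v₂) gives v₂ = 2.56 × 48.8/4.75 = 26.3 m/s.
Bernoulli: P₁ + ½ρv₁² + ρg h₁ = P₂ + ½ρv₂² + ρg h₂, so P₂ = P₁ + ½ρ(v₁² − v₂²) − ρg(h₂ − h₁).
P₂ = 6520000 + ½·13500·(2.56² − 26.3²) − 13500·9.8·(+13.1) = 6520000 + (-4610000) − (1730000) = 174000 Pa.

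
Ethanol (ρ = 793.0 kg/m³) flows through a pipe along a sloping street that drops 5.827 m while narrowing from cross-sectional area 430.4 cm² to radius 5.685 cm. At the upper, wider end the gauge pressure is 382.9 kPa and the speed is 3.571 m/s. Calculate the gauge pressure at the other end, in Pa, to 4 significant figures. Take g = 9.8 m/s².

By continuity, v₂ = v₁·A₁/A₂ = 3.571·(430.4/101.5) = 15.14 m/s.
Applying Bernoulli between the two ends and solving for P₂: P₂ = P₁ + ½ρ(v₁² − v₂²) − ρgΔh.
P₂ = 382900 + ½·793.0·(3.571² − 15.14²) − 793.0·9.8·(−5.827) = 382900 + (-85800) − (-45280) = 342400 Pa.

P₂ = 342400 Pa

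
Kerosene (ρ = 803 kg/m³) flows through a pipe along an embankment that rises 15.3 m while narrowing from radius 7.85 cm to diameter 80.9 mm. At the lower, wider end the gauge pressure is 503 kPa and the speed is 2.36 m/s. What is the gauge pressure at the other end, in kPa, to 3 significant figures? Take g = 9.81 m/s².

353 kPa

Continuity gives A₁v₁ = A₂v₂, so v₂ = (194 cm²)/(51.4 cm²) × 2.36 m/s = 8.89 m/s.
Applying Bernoulli between the two ends and solving for P₂: P₂ = P₁ + ½ρ(v₁² − v₂²) − ρgΔh.
P₂ = 503000 + ½·803·(2.36² − 8.89²) − 803·9.81·(+15.3) = 503000 + (-29500) − (121000) = 353000 Pa.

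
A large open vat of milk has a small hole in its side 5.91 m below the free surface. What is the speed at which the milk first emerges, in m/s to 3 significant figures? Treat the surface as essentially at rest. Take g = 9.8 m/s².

10.8 m/s

Torricelli's result v = √(2gh) gives v = √(2·9.8·5.91) = 10.8 m/s.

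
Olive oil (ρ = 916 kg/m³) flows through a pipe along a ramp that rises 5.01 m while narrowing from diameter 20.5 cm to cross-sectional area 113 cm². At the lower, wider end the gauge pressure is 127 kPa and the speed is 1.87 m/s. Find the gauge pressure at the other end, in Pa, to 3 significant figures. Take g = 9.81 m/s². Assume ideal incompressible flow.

Mass conservation (A₁v₁ = A₂v₂) gives v₂ = 1.87 × 330/113 = 5.46 m/s.
Energy conservation along the streamline gives P₂ = P₁ − ½ρ(v₂² − v₁²) − ρg(h₂ − h₁).
P₂ = 127000 + ½·916·(1.87² − 5.46²) − 916·9.81·(+5.01) = 127000 + (-12100) − (45000) = 69900 Pa.

P₂ = 69900 Pa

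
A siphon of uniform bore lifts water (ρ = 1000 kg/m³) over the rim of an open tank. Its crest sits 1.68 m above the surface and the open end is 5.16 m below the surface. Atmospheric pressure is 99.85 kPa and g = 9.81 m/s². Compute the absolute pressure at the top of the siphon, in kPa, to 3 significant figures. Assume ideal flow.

From the surface to the outlet (both open to atmosphere, surface at rest): v = √(2g·h_out) = √(2·9.81·5.16) = 10.1 m/s.
With constant cross-section the crest speed equals v; applying Bernoulli from the surface up to the crest, P_top = P_atm − ½ρv² − ρg·h_top.
P_top = 99850 − ½·1000·10.1² − 1000·9.81·1.68 = 32700 Pa.

P_top = 32.7 kPa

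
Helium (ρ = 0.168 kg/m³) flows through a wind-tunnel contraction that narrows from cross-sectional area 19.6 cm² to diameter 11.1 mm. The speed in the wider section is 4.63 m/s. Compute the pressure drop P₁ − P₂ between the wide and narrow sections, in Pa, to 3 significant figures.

ΔP = 737 Pa

Continuity gives A₁v₁ = A₂v₂, so v₂ = (19.6 cm²)/(0.968 cm²) × 4.63 m/s = 93.8 m/s.
With no height change, Bernoulli's equation is P₁ + ½ρv₁² = P₂ + ½ρv₂².
P₁ − P₂ = ½·0.168·(93.8² − 4.63²) = ½·0.168·8770 = 737 Pa.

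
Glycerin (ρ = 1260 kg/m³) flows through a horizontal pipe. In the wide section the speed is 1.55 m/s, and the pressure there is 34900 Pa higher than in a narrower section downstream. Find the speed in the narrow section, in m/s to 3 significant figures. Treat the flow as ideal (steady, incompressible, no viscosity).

Along the level pipe P + ½ρv² is conserved, hence v₂² = v₁² + 2(P₁ − P₂)/ρ.
v₂ = √(1.55² + 2·34900/1260) = √(2.40 + 55.4) = 7.60 m/s.

v₂ ≈ 7.60 m/s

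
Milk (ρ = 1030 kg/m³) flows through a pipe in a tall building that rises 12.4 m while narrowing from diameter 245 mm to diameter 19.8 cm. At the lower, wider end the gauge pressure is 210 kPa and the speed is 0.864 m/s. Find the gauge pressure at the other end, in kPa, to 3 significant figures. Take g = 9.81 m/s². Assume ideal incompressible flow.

The volume flow rate is constant, so v₂ = (A₁/A₂)v₁ = (471/308)·0.864 = 1.32 m/s.
Energy conservation along the streamline gives P₂ = P₁ − ½ρ(v₂² − v₁²) − ρg(h₂ − h₁).
P₂ = 210000 + ½·1030·(0.864² − 1.32²) − 1030·9.81·(+12.4) = 210000 + (-517) − (125000) = 84200 Pa.

84.2 kPa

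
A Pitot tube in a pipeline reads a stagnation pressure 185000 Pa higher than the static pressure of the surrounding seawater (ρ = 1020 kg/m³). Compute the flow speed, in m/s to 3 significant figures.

19.0 m/s

The dynamic pressure equals the rise in static pressure at the stagnation point: ΔP = ½ρv².
v = √(2ΔP/ρ) = √(2·185000/1020) = 19.0 m/s.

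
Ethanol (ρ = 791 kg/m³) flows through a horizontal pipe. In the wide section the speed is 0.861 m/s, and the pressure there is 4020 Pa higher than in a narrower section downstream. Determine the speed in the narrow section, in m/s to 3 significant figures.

Along the level pipe P + ½ρv² is conserved, hence v₂² = v₁² + 2(P₁ − P₂)/ρ.
v₂ = √(0.861² + 2·4020/791) = √(0.741 + 10.2) = 3.30 m/s.

v₂ ≈ 3.30 m/s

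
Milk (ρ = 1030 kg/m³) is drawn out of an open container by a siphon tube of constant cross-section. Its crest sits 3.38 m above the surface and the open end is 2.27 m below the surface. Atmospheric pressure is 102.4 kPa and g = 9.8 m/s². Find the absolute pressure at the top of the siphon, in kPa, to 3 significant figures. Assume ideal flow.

From the surface to the outlet (both open to atmosphere, surface at rest): v = √(2g·h_out) = √(2·9.8·2.27) = 6.67 m/s.
Continuity keeps v the same throughout the tube; from surface to crest, P_atm + 0 = P_top + ½ρv² + ρg·h_top.
P_top = 102400 − ½·1030·6.67² − 1030·9.8·3.38 = 45400 Pa.

P_top = 45.4 kPa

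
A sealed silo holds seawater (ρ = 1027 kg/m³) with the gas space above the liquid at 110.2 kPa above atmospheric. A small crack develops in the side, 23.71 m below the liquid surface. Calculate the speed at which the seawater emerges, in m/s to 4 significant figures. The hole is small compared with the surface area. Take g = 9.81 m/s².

v ≈ 26.07 m/s

Take point 1 at the surface (v₁ ≈ 0) and point 2 at the hole (at atmospheric pressure). Bernoulli: P₁ + ρg h = P_atm + ½ρv₂².
With P₁ − P_atm = 110200 Pa, v₂ = √(2gh + 2ΔP/ρ) = √(2·9.81·23.71 + 2·110200/1027) = 26.07 m/s.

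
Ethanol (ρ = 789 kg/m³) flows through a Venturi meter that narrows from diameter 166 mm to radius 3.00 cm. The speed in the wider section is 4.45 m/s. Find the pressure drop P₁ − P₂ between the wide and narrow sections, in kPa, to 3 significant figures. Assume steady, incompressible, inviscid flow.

By continuity, v₂ = v₁·A₁/A₂ = 4.45·(216/28.3) = 34.1 m/s.
Bernoulli (h₁ = h₂): P₁ − P₂ = ½ρ(v₂² − v₁²).
P₁ − P₂ = ½·789·(34.1² − 4.45²) = ½·789·1140 = 450000 Pa.

ΔP ≈ 450 kPa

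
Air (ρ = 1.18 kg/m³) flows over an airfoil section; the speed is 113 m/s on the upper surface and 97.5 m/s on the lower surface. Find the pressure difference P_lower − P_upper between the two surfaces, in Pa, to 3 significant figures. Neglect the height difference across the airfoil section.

ΔP = 1930 Pa

Bernoulli (same height): P_lower − P_upper = ½ρ(v_upper² − v_lower²).
ΔP = ½·1.18·(113² − 97.5²) = 1930 Pa.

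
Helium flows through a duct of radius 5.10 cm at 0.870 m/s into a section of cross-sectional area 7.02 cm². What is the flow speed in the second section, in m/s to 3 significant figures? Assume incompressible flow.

By continuity, v₂ = v₁·A₁/A₂ = 0.870·(81.7/7.02) = 10.1 m/s.

v₂ = 10.1 m/s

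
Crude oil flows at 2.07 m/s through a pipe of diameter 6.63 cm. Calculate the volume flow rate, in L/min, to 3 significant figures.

Q = A·v = 0.00345 m² × 2.07 m/s = 0.00715 m³/s.
Converting: 0.00715 m³/s × 60000 = 429 L/min.

Q ≈ 429 L/min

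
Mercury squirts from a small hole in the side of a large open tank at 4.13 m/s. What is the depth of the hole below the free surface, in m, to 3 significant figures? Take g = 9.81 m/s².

For a small hole in a large open tank, ½v² = gh, giving h = v²/(2g).
h = 4.13²/(2·9.81) = 17.1/19.62 = 0.869 m.

h ≈ 0.869 m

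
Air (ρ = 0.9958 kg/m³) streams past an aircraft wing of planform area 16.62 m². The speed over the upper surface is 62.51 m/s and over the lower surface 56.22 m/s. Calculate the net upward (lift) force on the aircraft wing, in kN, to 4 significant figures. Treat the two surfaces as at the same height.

The faster flow above has the lower pressure; Bernoulli (same height) gives ΔP = ½ρ(v_up² − v_low²).
ΔP = ½·0.9958·(62.51² − 56.22²) = 371.8 Pa.
Lift = ΔP · A = 371.8 × 16.62 = 6180 N.

F ≈ 6.180 kN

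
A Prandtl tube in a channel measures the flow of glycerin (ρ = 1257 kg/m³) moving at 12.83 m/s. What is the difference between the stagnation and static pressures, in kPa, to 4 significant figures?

The dynamic pressure equals the rise in static pressure at the stagnation point: ΔP = ½ρv².
ΔP = ½·1257·12.83² = 103500 Pa.

ΔP ≈ 103.5 kPa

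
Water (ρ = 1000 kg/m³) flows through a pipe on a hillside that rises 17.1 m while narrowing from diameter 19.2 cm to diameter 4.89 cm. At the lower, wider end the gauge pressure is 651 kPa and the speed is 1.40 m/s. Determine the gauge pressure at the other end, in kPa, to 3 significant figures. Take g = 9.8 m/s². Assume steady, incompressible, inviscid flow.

The volume flow rate is constant, so v₂ = (A₁/A₂)v₁ = (290/18.8)·1.40 = 21.6 m/s.
Bernoulli: P₁ + ½ρv₁² + ρg h₁ = P₂ + ½ρv₂² + ρg h₂, so P₂ = P₁ + ½ρ(v₁² − v₂²) − ρg(h₂ − h₁).
P₂ = 651000 + ½·1000·(1.40² − 21.6²) − 1000·9.8·(+17.1) = 651000 + (-232000) − (168000) = 251000 Pa.

251 kPa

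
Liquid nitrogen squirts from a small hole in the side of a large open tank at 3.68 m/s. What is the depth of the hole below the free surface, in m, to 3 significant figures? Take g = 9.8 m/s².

Inverting v = √(2gh) gives h = v² / 2g.
h = 3.68²/(2·9.8) = 13.5/19.60 = 0.691 m.

0.691 m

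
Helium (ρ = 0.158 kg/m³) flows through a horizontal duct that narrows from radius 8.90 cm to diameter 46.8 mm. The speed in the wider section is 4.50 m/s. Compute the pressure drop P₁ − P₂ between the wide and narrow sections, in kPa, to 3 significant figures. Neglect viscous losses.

ΔP = 0.333 kPa

Continuity gives A₁v₁ = A₂v₂, so v₂ = (249 cm²)/(17.2 cm²) × 4.50 m/s = 65.1 m/s.
Bernoulli (h₁ = h₂): P₁ − P₂ = ½ρ(v₂² − v₁²).
P₁ − P₂ = ½·0.158·(65.1² − 4.50²) = ½·0.158·4220 = 333 Pa.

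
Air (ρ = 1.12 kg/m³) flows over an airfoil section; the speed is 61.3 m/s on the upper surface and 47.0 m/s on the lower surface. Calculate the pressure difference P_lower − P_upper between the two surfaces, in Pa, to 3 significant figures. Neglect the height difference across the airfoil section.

ΔP = 867 Pa

The pressure is lower where the speed is higher: ΔP = ½ρ(v_up² − v_low²).
ΔP = ½·1.12·(61.3² − 47.0²) = 867 Pa.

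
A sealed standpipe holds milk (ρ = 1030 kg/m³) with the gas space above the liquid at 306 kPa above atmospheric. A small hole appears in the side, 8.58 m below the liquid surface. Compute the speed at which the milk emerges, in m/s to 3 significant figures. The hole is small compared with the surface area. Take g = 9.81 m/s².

v ≈ 27.6 m/s

Take point 1 at the surface (v₁ ≈ 0) and point 2 at the hole (at atmospheric pressure). Bernoulli: P₁ + ρg h = P_atm + ½ρv₂².
With P₁ − P_atm = 306000 Pa, v₂ = √(2gh + 2ΔP/ρ) = √(2·9.81·8.58 + 2·306000/1030) = 27.6 m/s.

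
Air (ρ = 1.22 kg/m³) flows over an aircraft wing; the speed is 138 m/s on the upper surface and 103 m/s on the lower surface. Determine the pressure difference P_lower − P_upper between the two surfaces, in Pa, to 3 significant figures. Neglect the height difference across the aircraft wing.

The pressure is lower where the speed is higher: ΔP = ½ρ(v_up² − v_low²).
ΔP = ½·1.22·(138² − 103²) = 5150 Pa.

ΔP ≈ 5150 Pa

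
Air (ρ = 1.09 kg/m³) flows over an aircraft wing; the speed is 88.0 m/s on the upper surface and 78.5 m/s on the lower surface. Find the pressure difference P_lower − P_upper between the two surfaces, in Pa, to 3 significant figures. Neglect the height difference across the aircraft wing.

Bernoulli (same height): P_lower − P_upper = ½ρ(v_upper² − v_lower²).
ΔP = ½·1.09·(88.0² − 78.5²) = 862 Pa.

ΔP ≈ 862 Pa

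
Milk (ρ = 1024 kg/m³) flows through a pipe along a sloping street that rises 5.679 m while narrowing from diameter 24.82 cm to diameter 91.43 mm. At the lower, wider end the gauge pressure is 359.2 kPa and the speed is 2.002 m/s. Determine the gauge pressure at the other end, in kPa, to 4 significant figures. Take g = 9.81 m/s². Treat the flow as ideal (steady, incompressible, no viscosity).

P₂ = 192.8 kPa

By continuity, v₂ = v₁·A₁/A₂ = 2.002·(483.8/65.65) = 14.75 m/s.
Energy conservation along the streamline gives P₂ = P₁ − ½ρ(v₂² − v₁²) − ρg(h₂ − h₁).
P₂ = 359200 + ½·1024·(2.002² − 14.75²) − 1024·9.81·(+5.679) = 359200 + (-109400) − (57050) = 192800 Pa.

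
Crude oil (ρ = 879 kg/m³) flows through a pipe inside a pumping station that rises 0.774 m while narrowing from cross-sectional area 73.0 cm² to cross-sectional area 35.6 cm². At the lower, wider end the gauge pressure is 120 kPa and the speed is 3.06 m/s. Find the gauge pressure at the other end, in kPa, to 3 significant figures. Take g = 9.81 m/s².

Continuity gives A₁v₁ = A₂v₂, so v₂ = (73.0 cm²)/(35.6 cm²) × 3.06 m/s = 6.27 m/s.
Energy conservation along the streamline gives P₂ = P₁ − ½ρ(v₂² − v₁²) − ρg(h₂ − h₁).
P₂ = 120000 + ½·879·(3.06² − 6.27²) − 879·9.81·(+0.774) = 120000 + (-13200) − (6670) = 100000 Pa.

100 kPa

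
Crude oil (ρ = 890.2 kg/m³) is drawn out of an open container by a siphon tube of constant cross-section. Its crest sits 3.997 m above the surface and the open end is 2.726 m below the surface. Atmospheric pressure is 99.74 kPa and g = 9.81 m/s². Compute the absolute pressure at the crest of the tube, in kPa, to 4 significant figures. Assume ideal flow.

P_top ≈ 41.03 kPa

The outlet speed comes from Torricelli: v = √(2g·2.726) = 7.313 m/s.
With constant cross-section the crest speed equals v; applying Bernoulli from the surface up to the crest, P_top = P_atm − ½ρv² − ρg·h_top.
P_top = 99740 − ½·890.2·7.313² − 890.2·9.81·3.997 = 41030 Pa.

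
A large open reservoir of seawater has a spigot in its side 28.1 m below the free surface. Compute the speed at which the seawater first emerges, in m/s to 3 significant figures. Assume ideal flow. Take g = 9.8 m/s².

v ≈ 23.5 m/s

Torricelli's result v = √(2gh) gives v = √(2·9.8·28.1) = 23.5 m/s.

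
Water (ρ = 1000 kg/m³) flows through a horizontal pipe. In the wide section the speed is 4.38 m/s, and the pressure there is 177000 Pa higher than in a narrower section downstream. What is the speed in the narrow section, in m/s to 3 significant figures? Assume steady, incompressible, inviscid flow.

Horizontal Bernoulli: P₁ + ½ρv₁² = P₂ + ½ρv₂², so v₂² = v₁² + 2(P₁ − P₂)/ρ.
v₂ = √(4.38² + 2·177000/1000) = √(19.2 + 354) = 19.3 m/s.

19.3 m/s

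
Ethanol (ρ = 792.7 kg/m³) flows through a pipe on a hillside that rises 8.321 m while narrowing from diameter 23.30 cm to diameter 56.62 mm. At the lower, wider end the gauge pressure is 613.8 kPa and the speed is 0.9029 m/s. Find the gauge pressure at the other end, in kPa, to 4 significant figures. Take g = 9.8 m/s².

By continuity, v₂ = v₁·A₁/A₂ = 0.9029·(426.4/25.18) = 15.29 m/s.
Applying Bernoulli between the two ends and solving for P₂: P₂ = P₁ + ½ρ(v₁² − v₂²) − ρgΔh.
P₂ = 613800 + ½·792.7·(0.9029² − 15.29²) − 792.7·9.8·(+8.321) = 613800 + (-92340) − (64640) = 456800 Pa.

P₂ = 456.8 kPa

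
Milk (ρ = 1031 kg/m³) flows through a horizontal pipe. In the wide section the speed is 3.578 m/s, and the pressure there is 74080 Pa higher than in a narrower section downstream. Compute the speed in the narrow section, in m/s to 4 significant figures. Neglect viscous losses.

Horizontal Bernoulli: P₁ + ½ρv₁² = P₂ + ½ρv₂², so v₂² = v₁² + 2(P₁ − P₂)/ρ.
v₂ = √(3.578² + 2·74080/1031) = √(12.80 + 143.7) = 12.51 m/s.

v₂ ≈ 12.51 m/s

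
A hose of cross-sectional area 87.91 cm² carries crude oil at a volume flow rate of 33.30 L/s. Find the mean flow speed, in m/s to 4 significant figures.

Q = 33.30 L/s = 0.03330 m³/s.
v = Q/A = 0.03330 / 0.008791 = 3.788 m/s.

v = 3.788 m/s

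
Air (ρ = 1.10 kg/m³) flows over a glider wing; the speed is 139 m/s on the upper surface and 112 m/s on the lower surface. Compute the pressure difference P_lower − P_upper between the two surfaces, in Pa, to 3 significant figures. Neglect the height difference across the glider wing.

Bernoulli (same height): P_lower − P_upper = ½ρ(v_upper² − v_lower²).
ΔP = ½·1.10·(139² − 112²) = 3730 Pa.

3730 Pa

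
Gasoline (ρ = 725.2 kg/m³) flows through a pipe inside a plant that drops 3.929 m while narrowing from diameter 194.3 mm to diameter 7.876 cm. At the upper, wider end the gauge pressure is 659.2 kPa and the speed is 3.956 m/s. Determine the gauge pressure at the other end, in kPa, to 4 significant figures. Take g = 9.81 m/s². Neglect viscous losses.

P₂ ≈ 482.6 kPa

The volume flow rate is constant, so v₂ = (A₁/A₂)v₁ = (296.5/48.72)·3.956 = 24.08 m/s.
Applying Bernoulli between the two ends and solving for P₂: P₂ = P₁ + ½ρ(v₁² − v₂²) − ρgΔh.
P₂ = 659200 + ½·725.2·(3.956² − 24.08²) − 725.2·9.81·(−3.929) = 659200 + (-204500) − (-27950) = 482600 Pa.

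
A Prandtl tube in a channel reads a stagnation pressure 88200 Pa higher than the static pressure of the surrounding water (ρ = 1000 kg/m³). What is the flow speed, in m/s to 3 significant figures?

Bernoulli between the free stream and the stagnation point: ½ρv² = P_stag − P_static.
v = √(2ΔP/ρ) = √(2·88200/1000) = 13.3 m/s.

v ≈ 13.3 m/s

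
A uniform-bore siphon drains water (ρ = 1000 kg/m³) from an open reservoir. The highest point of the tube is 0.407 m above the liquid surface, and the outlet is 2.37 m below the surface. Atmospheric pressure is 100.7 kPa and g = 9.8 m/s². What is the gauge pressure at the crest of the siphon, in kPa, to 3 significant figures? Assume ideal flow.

The outlet speed comes from Torricelli: v = √(2g·2.37) = 6.82 m/s.
With constant cross-section the crest speed equals v; applying Bernoulli from the surface up to the crest, P_top = P_atm − ½ρv² − ρg·h_top.
P_top = 100700 − ½·1000·6.82² − 1000·9.8·0.407 = 73500 Pa. So P_gauge = P_top − P_atm = -27200 Pa.

-27.2 kPa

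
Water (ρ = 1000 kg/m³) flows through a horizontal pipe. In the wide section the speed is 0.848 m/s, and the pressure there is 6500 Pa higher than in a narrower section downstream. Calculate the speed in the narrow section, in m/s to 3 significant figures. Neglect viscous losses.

Horizontal Bernoulli: P₁ + ½ρv₁² = P₂ + ½ρv₂², so v₂² = v₁² + 2(P₁ − P₂)/ρ.
v₂ = √(0.848² + 2·6500/1000) = √(0.719 + 13.0) = 3.70 m/s.

3.70 m/s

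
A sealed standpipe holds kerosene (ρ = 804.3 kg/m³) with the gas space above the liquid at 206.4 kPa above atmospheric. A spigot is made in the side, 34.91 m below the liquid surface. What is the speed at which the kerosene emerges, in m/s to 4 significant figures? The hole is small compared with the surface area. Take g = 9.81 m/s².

Take point 1 at the surface (v₁ ≈ 0) and point 2 at the hole (at atmospheric pressure). Bernoulli: P₁ + ρg h = P_atm + ½ρv₂².
With P₁ − P_atm = 206400 Pa, v₂ = √(2gh + 2ΔP/ρ) = √(2·9.81·34.91 + 2·206400/804.3) = 34.61 m/s.

v ≈ 34.61 m/s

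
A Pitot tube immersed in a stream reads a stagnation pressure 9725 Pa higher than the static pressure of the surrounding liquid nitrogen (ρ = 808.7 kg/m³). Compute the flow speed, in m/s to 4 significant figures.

At the stagnation point the flow is brought to rest, so Bernoulli gives P_stag − P_static = ½ρv².
v = √(2ΔP/ρ) = √(2·9725/808.7) = 4.904 m/s.

v ≈ 4.904 m/s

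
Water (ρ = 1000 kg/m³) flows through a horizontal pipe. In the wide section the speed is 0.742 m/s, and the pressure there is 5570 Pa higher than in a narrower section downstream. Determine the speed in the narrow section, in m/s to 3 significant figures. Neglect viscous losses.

Horizontal Bernoulli: P₁ + ½ρv₁² = P₂ + ½ρv₂², so v₂² = v₁² + 2(P₁ − P₂)/ρ.
v₂ = √(0.742² + 2·5570/1000) = √(0.551 + 11.1) = 3.42 m/s.

v₂ = 3.42 m/s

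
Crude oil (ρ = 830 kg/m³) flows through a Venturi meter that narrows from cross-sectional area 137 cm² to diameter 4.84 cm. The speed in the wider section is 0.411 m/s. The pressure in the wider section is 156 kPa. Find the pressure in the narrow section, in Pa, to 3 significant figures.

By continuity, v₂ = v₁·A₁/A₂ = 0.411·(137/18.4) = 3.06 m/s.
With no height change, Bernoulli's equation is P₁ + ½ρv₁² = P₂ + ½ρv₂².
P₂ = P₁ − ½ρ(v₂² − v₁²) = 156000 − ½·830·(3.06² − 0.411²) = 156000 − 3820 = 152000 Pa.

P₂ = 152000 Pa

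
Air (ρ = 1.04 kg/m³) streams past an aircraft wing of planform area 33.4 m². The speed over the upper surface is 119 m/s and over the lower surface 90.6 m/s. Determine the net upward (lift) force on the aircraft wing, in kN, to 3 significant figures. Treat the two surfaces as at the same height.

F ≈ 103 kN

With equal heights on the two surfaces, Bernoulli gives P_lower − P_upper = ½ρ(v_upper² − v_lower²).
ΔP = ½·1.04·(119² − 90.6²) = 3100 Pa.
Lift = ΔP · A = 3100 × 33.4 = 103000 N.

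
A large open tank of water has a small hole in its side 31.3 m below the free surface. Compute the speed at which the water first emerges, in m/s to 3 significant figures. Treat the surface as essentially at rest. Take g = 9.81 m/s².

v ≈ 24.8 m/s

The surface is effectively still and both ends are open, so ½v² = gh and v = √(2·9.81·31.3) = 24.8 m/s.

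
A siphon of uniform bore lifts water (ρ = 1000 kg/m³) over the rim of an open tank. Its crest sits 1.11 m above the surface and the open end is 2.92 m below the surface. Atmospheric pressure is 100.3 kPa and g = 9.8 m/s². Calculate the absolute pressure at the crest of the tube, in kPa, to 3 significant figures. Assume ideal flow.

From the surface to the outlet (both open to atmosphere, surface at rest): v = √(2g·h_out) = √(2·9.8·2.92) = 7.57 m/s.
Continuity keeps v the same throughout the tube; from surface to crest, P_atm + 0 = P_top + ½ρv² + ρg·h_top.
P_top = 100300 − ½·1000·7.57² − 1000·9.8·1.11 = 60800 Pa.

P_top ≈ 60.8 kPa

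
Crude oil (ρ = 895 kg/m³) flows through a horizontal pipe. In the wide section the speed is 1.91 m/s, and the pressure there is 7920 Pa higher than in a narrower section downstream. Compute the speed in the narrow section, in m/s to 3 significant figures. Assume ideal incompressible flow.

v₂ ≈ 4.62 m/s

Horizontal Bernoulli: P₁ + ½ρv₁² = P₂ + ½ρv₂², so v₂² = v₁² + 2(P₁ − P₂)/ρ.
v₂ = √(1.91² + 2·7920/895) = √(3.65 + 17.7) = 4.62 m/s.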